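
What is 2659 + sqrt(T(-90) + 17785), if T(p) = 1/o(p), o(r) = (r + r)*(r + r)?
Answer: 2659 + sqrt(576234001)/180 ≈ 2792.4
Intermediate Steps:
o(r) = 4*r**2 (o(r) = (2*r)*(2*r) = 4*r**2)
T(p) = 1/(4*p**2)
2659 + sqrt(T(-90) + 17785) = 2659 + sqrt((1/4)/(-90)**2 + 17785) = 2659 + sqrt((1/4)*(1/8100) + 17785) = 2659 + sqrt(1/32400 + 17785) = 2659 + sqrt(576234001/32400) = 2659 + sqrt(576234001)/180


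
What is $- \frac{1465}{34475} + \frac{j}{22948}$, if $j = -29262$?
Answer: $- \frac{104242627}{79113230} \approx -1.3176$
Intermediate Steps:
$- \frac{1465}{34475} + \frac{j}{22948} = - \frac{1465}{34475} - \frac{29262}{22948} = \left(-1465\right) \frac{1}{34475} - \frac{14631}{11474} = - \frac{293}{6895} - \frac{14631}{11474} = - \frac{104242627}{79113230}$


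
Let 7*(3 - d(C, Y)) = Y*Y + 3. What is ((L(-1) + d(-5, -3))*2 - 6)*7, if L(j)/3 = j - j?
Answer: -24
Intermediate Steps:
L(j) = 0 (L(j) = 3*(j - j) = 3*0 = 0)
d(C, Y) = 18/7 - Y**2/7 (d(C, Y) = 3 - (Y*Y + 3)/7 = 3 - (Y**2 + 3)/7 = 3 - (3 + Y**2)/7 = 3 + (-3/7 - Y**2/7) = 18/7 - Y**2/7)
((L(-1) + d(-5, -3))*2 - 6)*7 = ((0 + (18/7 - 1/7*(-3)**2))*2 - 6)*7 = ((0 + (18/7 - 1/7*9))*2 - 6)*7 = ((0 + (18/7 - 9/7))*2 - 6)*7 = ((0 + 9/7)*2 - 6)*7 = ((9/7)*2 - 6)*7 = (18/7 - 6)*7 = -24/7*7 = -24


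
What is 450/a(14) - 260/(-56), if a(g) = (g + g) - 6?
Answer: 3865/154 ≈ 25.097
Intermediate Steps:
a(g) = -6 + 2*g (a(g) = 2*g - 6 = -6 + 2*g)
450/a(14) - 260/(-56) = 450/(-6 + 2*14) - 260/(-56) = 450/(-6 + 28) - 260*(-1/56) = 450/22 + 65/14 = 450*(1/22) + 65/14 = 225/11 + 65/14 = 3865/154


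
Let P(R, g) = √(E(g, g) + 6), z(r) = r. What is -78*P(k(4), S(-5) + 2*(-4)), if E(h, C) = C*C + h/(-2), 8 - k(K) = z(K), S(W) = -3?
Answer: -39*√530 ≈ -897.85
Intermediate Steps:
k(K) = 8 - K
E(h, C) = C² - h/2 (E(h, C) = C² + h*(-½) = C² - h/2)
P(R, g) = √(6 + g² - g/2) (P(R, g) = √((g² - g/2) + 6) = √(6 + g² - g/2))
-78*P(k(4), S(-5) + 2*(-4)) = -39*√(24 - 2*(-3 + 2*(-4)) + 4*(-3 + 2*(-4))²) = -39*√(24 - 2*(-3 - 8) + 4*(-3 - 8)²) = -39*√(24 - 2*(-11) + 4*(-11)²) = -39*√(24 + 22 + 4*121) = -39*√(24 + 22 + 484) = -39*√530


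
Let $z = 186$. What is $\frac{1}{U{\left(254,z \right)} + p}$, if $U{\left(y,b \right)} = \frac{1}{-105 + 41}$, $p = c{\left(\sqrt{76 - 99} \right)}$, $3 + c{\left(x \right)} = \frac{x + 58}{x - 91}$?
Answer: $- \frac{337216}{1231001} + \frac{38144 i \sqrt{23}}{28313023} \approx -0.27394 + 0.0064611 i$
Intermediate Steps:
$c{\left(x \right)} = -3 + \frac{58 + x}{-91 + x}$ ($c{\left(x \right)} = -3 + \frac{x + 58}{x - 91} = -3 + \frac{58 + x}{-91 + x}$)
$p = \frac{331 - 2 i \sqrt{23}}{-91 + i \sqrt{23}}$ ($p = \frac{331 - 2 \sqrt{76 - 99}}{-91 + \sqrt{76 - 99}} = \frac{331 - 2 \sqrt{-23}}{-91 + \sqrt{-23}} = \frac{331 - 2 i \sqrt{23}}{-91 + i \sqrt{23}} \approx -3.6328 - 0.086052 i$)
$U{\left(y,b \right)} = - \frac{1}{64}$ ($U{\left(y,b \right)} = \frac{1}{-64} = - \frac{1}{64}$)
$\frac{1}{U{\left(254,z \right)} + p} = \frac{1}{- \frac{1}{64} - \left(\frac{30167}{8304} + \frac{149 i \sqrt{23}}{8304}\right)} = \frac{1}{- \frac{121187}{33216} - \frac{149 i \sqrt{23}}{8304}}$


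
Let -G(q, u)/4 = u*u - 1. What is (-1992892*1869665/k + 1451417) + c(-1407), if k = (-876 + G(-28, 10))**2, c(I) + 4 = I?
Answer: -344988478319/404496 ≈ -8.5289e+5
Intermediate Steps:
G(q, u) = 4 - 4*u**2 (G(q, u) = -4*(u*u - 1) = -4*(u**2 - 1) = -4*(-1 + u**2) = 4 - 4*u**2)
c(I) = -4 + I
k = 1617984 (k = (-876 + (4 - 4*10**2))**2 = (-876 + (4 - 4*100))**2 = (-876 + (4 - 400))**2 = (-876 - 396)**2 = (-1272)**2 = 1617984)
(-1992892*1869665/k + 1451417) + c(-1407) = (-1992892/(1617984/1869665) + 1451417) + (-4 - 1407) = (-1992892/(1617984*(1/1869665)) + 1451417) - 1411 = (-1992892/1617984/1869665 + 1451417) - 1411 = (-1992892*1869665/1617984 + 1451417) - 1411 = (-931510105295/404496 + 1451417) - 1411 = -344417734463/404496 - 1411 = -344988478319/404496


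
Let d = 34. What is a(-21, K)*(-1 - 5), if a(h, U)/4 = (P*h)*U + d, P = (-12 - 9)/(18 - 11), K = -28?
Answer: 41520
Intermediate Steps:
P = -3 (P = -21/7 = -21*⅐ = -3)
a(h, U) = 136 - 12*U*h (a(h, U) = 4*((-3*h)*U + 34) = 4*(-3*U*h + 34) = 4*(34 - 3*U*h) = 136 - 12*U*h)
a(-21, K)*(-1 - 5) = (136 - 12*(-28)*(-21))*(-1 - 5) = (136 - 7056)*(-6) = -6920*(-6) = 41520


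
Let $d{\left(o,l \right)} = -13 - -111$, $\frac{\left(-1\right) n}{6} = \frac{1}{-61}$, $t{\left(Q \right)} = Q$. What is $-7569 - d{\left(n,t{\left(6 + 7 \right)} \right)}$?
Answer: $-7667$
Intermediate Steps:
$n = \frac{6}{61}$ ($n = - \frac{6}{-61} = \left(-6\right) \left(- \frac{1}{61}\right) = \frac{6}{61} \approx 0.098361$)
$d{\left(o,l \right)} = 98$ ($d{\left(o,l \right)} = -13 + 111 = 98$)
$-7569 - d{\left(n,t{\left(6 + 7 \right)} \right)} = -7569 - 98 = -7667$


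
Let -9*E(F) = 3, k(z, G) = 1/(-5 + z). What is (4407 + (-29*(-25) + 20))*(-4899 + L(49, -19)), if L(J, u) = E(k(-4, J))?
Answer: -75724096/3 ≈ -2.5241e+7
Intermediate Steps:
E(F) = -1/3 (E(F) = -1/9*3 = -1/3)
L(J, u) = -1/3
(4407 + (-29*(-25) + 20))*(-4899 + L(49, -19)) = (4407 + (-29*(-25) + 20))*(-4899 - 1/3) = (4407 + (725 + 20))*(-14698/3) = (4407 + 745)*(-14698/3) = 5152*(-14698/3) = -75724096/3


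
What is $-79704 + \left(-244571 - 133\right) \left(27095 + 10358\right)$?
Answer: $-9164978616$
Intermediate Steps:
$-79704 + \left(-244571 - 133\right) \left(27095 + 10358\right) = -79704 - 9164898912 = -9164978616$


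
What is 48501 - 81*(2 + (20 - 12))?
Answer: 47691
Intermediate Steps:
48501 - 81*(2 + (20 - 12)) = 48501 - 81*(2 + 8) = 48501 - 81*10 = 48501 - 810 = 47691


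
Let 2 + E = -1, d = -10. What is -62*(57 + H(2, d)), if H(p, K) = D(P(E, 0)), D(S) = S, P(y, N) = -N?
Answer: -3534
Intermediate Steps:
E = -3 (E = -2 - 1 = -3)
H(p, K) = 0 (H(p, K) = -1*0 = 0)
-62*(57 + H(2, d)) = -62*(57 + 0) = -62*57 = -3534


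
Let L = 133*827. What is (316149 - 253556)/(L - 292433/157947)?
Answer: 9886376571/17372456044 ≈ 0.56908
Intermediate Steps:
L = 109991
(316149 - 253556)/(L - 292433/157947) = (316149 - 253556)/(109991 - 292433/157947) = 62593/(109991 - 292433*1/157947) = 62593/(109991 - 292433/157947) = 62593/(17372456044/157947) = 62593*(157947/17372456044) = 9886376571/17372456044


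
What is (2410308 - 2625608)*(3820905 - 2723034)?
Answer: -236371626300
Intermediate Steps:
(2410308 - 2625608)*(3820905 - 2723034) = -215300*1097871 = -236371626300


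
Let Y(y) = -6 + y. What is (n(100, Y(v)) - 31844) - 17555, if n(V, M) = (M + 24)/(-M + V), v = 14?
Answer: -1136169/23 ≈ -49399.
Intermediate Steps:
n(V, M) = (24 + M)/(V - M)
(n(100, Y(v)) - 31844) - 17555 = ((-24 - (-6 + 14))/((-6 + 14) - 1*100) - 31844) - 17555 = ((-24 - 1*8)/(8 - 100) - 31844) - 17555 = ((-24 - 8)/(-92) - 31844) - 17555 = (-1/92*(-32) - 31844) - 17555 = (8/23 - 31844) - 17555 = -732404/23 - 17555 = -1136169/23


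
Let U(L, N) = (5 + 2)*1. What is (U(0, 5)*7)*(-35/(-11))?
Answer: 1715/11 ≈ 155.91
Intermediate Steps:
U(L, N) = 7 (U(L, N) = 7*1 = 7)
(U(0, 5)*7)*(-35/(-11)) = (7*7)*(-35/(-11)) = 49*(-35*(-1/11)) = 49*(35/11) = 1715/11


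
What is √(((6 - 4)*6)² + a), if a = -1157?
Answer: I*√1013 ≈ 31.828*I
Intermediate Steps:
√(((6 - 4)*6)² + a) = √(((6 - 4)*6)² - 1157) = √((2*6)² - 1157) = √(12² - 1157) = √(144 - 1157) = √(-1013) = I*√1013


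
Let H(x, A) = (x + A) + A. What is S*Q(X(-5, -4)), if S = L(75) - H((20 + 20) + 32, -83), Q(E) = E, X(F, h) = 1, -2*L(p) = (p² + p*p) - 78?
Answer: -5492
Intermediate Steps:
L(p) = 39 - p² (L(p) = -((p² + p*p) - 78)/2 = -((p² + p²) - 78)/2 = -(2*p² - 78)/2 = -(-78 + 2*p²)/2 = 39 - p²)
H(x, A) = x + 2*A (H(x, A) = (A + x) + A = x + 2*A)
S = -5492 (S = (39 - 1*75²) - (((20 + 20) + 32) + 2*(-83)) = (39 - 1*5625) - ((40 + 32) - 166) = (39 - 5625) - (72 - 166) = -5586 - 1*(-94) = -5586 + 94 = -5492)
S*Q(X(-5, -4)) = -5492*1 = -5492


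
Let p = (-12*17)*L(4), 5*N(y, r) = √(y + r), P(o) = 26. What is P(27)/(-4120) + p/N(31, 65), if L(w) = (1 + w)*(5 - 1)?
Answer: -13/2060 - 850*√6 ≈ -2082.1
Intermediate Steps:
N(y, r) = √(r + y)/5 (N(y, r) = √(y + r)/5 = √(r + y)/5)
L(w) = 4 + 4*w (L(w) = (1 + w)*4 = 4 + 4*w)
p = -4080 (p = (-12*17)*(4 + 4*4) = -204*(4 + 16) = -204*20 = -4080)
P(27)/(-4120) + p/N(31, 65) = 26/(-4120) - 4080*5/√(65 + 31) = 26*(-1/4120) - 4080*5*√6/24 = -13/2060 - 4080*5*√6/24 = -13/2060 - 850*√6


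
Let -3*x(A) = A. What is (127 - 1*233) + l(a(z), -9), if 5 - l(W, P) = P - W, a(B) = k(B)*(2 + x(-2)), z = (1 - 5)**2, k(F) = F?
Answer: -148/3 ≈ -49.333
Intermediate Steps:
x(A) = -A/3
z = 16 (z = (-4)**2 = 16)
a(B) = 8*B/3 (a(B) = B*(2 - 1/3*(-2)) = B*(2 + 2/3) = B*(8/3) = 8*B/3)
l(W, P) = 5 + W - P (l(W, P) = 5 - (P - W) = 5 + (W - P) = 5 + W - P)
(127 - 1*233) + l(a(z), -9) = (127 - 1*233) + (5 + (8/3)*16 - 1*(-9)) = (127 - 233) + (5 + 128/3 + 9) = -106 + 170/3 = -148/3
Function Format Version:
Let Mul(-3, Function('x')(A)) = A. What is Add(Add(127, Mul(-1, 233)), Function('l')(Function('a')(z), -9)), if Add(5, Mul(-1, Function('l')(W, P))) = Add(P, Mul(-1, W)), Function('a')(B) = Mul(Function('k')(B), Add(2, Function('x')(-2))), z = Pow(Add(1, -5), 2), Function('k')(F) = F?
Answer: Rational(-148, 3) ≈ -49.333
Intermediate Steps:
Function('x')(A) = Mul(Rational(-1, 3), A)
z = 16 (z = Pow(-4, 2) = 16)
Function('a')(B) = Mul(Rational(8, 3), B) (Function('a')(B) = Mul(B, Add(2, Mul(Rational(-1, 3), -2))) = Mul(B, Add(2, Rational(2, 3))) = Mul(B, Rational(8, 3)) = Mul(Rational(8, 3), B))
Function('l')(W, P) = Add(5, W, Mul(-1, P)) (Function('l')(W, P) = Add(5, Mul(-1, Add(P, Mul(-1, W)))) = Add(5, Add(W, Mul(-1, P))) = Add(5, W, Mul(-1, P)))
Add(Add(127, Mul(-1, 233)), Function('l')(Function('a')(z), -9)) = Add(Add(127, Mul(-1, 233)), Add(5, Mul(Rational(8, 3), 16), Mul(-1, -9))) = Add(Add(127, -233), Add(5, Rational(128, 3), 9)) = Add(-106, Rational(170, 3)) = Rational(-148, 3)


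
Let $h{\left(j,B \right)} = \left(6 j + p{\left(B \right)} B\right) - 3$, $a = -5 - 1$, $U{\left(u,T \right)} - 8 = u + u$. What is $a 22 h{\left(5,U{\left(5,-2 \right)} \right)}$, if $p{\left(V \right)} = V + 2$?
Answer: $-51084$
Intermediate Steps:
$U{\left(u,T \right)} = 8 + 2 u$ ($U{\left(u,T \right)} = 8 + \left(u + u\right) = 8 + 2 u$)
$p{\left(V \right)} = 2 + V$
$a = -6$ ($a = -5 - 1 = -6$)
$h{\left(j,B \right)} = -3 + 6 j + B \left(2 + B\right)$ ($h{\left(j,B \right)} = \left(6 j + \left(2 + B\right) B\right) - 3 = \left(6 j + B \left(2 + B\right)\right) - 3 = -3 + 6 j + B \left(2 + B\right)$)
$a 22 h{\left(5,U{\left(5,-2 \right)} \right)} = \left(-6\right) 22 \left(-3 + 6 \cdot 5 + \left(8 + 2 \cdot 5\right) \left(2 + \left(8 + 2 \cdot 5\right)\right)\right) = - 132 \left(-3 + 30 + \left(8 + 10\right) \left(2 + \left(8 + 10\right)\right)\right) = - 132 \left(-3 + 30 + 18 \left(2 + 18\right)\right) = - 132 \left(-3 + 30 + 18 \cdot 20\right) = - 132 \left(-3 + 30 + 360\right) = \left(-132\right) 387 = -51084$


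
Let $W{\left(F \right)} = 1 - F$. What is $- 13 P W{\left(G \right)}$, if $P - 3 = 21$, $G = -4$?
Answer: $-1560$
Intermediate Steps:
$P = 24$ ($P = 3 + 21 = 24$)
$- 13 P W{\left(G \right)} = \left(-13\right) 24 \left(1 - -4\right) = - 312 \left(1 + 4\right) = \left(-312\right) 5 = -1560$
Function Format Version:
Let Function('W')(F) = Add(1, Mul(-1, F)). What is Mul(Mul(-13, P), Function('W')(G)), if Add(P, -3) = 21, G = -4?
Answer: -1560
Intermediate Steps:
P = 24 (P = Add(3, 21) = 24)
Mul(Mul(-13, P), Function('W')(G)) = Mul(Mul(-13, 24), Add(1, Mul(-1, -4))) = Mul(-312, Add(1, 4)) = Mul(-312, 5) = -1560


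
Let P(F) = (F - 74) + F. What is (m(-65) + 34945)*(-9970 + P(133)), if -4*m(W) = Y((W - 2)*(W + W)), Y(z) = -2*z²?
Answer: -371241277110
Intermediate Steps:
P(F) = -74 + 2*F (P(F) = (-74 + F) + F = -74 + 2*F)
m(W) = 2*W²*(-2 + W)² (m(W) = -(-1)*((W - 2)*(W + W))²/2 = -(-1)*((-2 + W)*(2*W))²/2 = -(-1)*(2*W*(-2 + W))²/2 = -(-1)*4*W²*(-2 + W)²/2 = -(-2)*W²*(-2 + W)² = 2*W²*(-2 + W)²)
(m(-65) + 34945)*(-9970 + P(133)) = (2*(-65)²*(-2 - 65)² + 34945)*(-9970 + (-74 + 2*133)) = (2*4225*(-67)² + 34945)*(-9970 + (-74 + 266)) = (2*4225*4489 + 34945)*(-9970 + 192) = (37932050 + 34945)*(-9778) = 37966995*(-9778) = -371241277110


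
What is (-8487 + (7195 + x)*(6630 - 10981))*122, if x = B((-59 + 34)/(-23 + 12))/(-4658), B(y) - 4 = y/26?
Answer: -2544678400770717/666094 ≈ -3.8203e+9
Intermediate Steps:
B(y) = 4 + y/26
x = -1169/1332188 (x = (4 + ((-59 + 34)/(-23 + 12))/26)/(-4658) = (4 + (-25/(-11))/26)*(-1/4658) = (4 + (-25*(-1/11))/26)*(-1/4658) = (4 + (1/26)*(25/11))*(-1/4658) = (4 + 25/286)*(-1/4658) = (1169/286)*(-1/4658) = -1169/1332188 ≈ -0.00087750)
(-8487 + (7195 + x)*(6630 - 10981))*122 = (-8487 + (7195 - 1169/1332188)*(6630 - 10981))*122 = (-8487 + (9585091491/1332188)*(-4351))*122 = (-8487 - 41704733077341/1332188)*122 = -41716039356897/1332188*122 = -2544678400770717/666094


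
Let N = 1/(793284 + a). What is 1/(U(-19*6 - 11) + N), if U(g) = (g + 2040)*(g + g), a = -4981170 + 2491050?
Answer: -1696836/812360235001 ≈ -2.0888e-6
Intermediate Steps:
a = -2490120
U(g) = 2*g*(2040 + g) (U(g) = (2040 + g)*(2*g) = 2*g*(2040 + g))
N = -1/1696836 (N = 1/(793284 - 2490120) = 1/(-1696836) = -1/1696836 ≈ -5.8933e-7)
1/(U(-19*6 - 11) + N) = 1/(2*(-19*6 - 11)*(2040 + (-19*6 - 11)) - 1/1696836) = 1/(2*(-114 - 11)*(2040 + (-114 - 11)) - 1/1696836) = 1/(2*(-125)*(2040 - 125) - 1/1696836) = 1/(2*(-125)*1915 - 1/1696836) = 1/(-478750 - 1/1696836) = 1/(-812360235001/1696836) = -1696836/812360235001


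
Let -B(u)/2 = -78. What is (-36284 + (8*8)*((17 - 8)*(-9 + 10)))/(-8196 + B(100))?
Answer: 8927/2010 ≈ 4.4413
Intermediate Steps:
B(u) = 156 (B(u) = -2*(-78) = 156)
(-36284 + (8*8)*((17 - 8)*(-9 + 10)))/(-8196 + B(100)) = (-36284 + (8*8)*((17 - 8)*(-9 + 10)))/(-8196 + 156) = (-36284 + 64*(9*1))/(-8040) = (-36284 + 64*9)*(-1/8040) = (-36284 + 576)*(-1/8040) = -35708*(-1/8040) = 8927/2010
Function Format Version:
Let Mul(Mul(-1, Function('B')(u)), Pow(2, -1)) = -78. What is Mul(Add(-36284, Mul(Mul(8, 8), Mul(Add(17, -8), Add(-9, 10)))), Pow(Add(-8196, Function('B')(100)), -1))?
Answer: Rational(8927, 2010) ≈ 4.4413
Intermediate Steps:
Function('B')(u) = 156 (Function('B')(u) = Mul(-2, -78) = 156)
Mul(Add(-36284, Mul(Mul(8, 8), Mul(Add(17, -8), Add(-9, 10)))), Pow(Add(-8196, Function('B')(100)), -1)) = Mul(Add(-36284, Mul(Mul(8, 8), Mul(Add(17, -8), Add(-9, 10)))), Pow(Add(-8196, 156), -1)) = Mul(Add(-36284, Mul(64, Mul(9, 1))), Pow(-8040, -1)) = Mul(Add(-36284, Mul(64, 9)), Rational(-1, 8040)) = Mul(Add(-36284, 576), Rational(-1, 8040)) = Mul(-35708, Rational(-1, 8040)) = Rational(8927, 2010)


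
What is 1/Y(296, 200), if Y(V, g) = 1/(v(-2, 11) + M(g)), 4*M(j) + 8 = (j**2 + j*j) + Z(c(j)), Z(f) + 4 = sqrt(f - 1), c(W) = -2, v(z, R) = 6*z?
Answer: 19985 + I*sqrt(3)/4 ≈ 19985.0 + 0.43301*I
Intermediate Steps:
Z(f) = -4 + sqrt(-1 + f) (Z(f) = -4 + sqrt(f - 1) = -4 + sqrt(-1 + f))
M(j) = -3 + j**2/2 + I*sqrt(3)/4 (M(j) = -2 + ((j**2 + j*j) + (-4 + sqrt(-1 - 2)))/4 = -2 + ((j**2 + j**2) + (-4 + sqrt(-3)))/4 = -2 + (2*j**2 + (-4 + I*sqrt(3)))/4 = -2 + (-4 + 2*j**2 + I*sqrt(3))/4 = -2 + (-1 + j**2/2 + I*sqrt(3)/4) = -3 + j**2/2 + I*sqrt(3)/4)
Y(V, g) = 1/(-15 + g**2/2 + I*sqrt(3)/4) (Y(V, g) = 1/(6*(-2) + (-3 + g**2/2 + I*sqrt(3)/4)) = 1/(-12 + (-3 + g**2/2 + I*sqrt(3)/4)) = 1/(-15 + g**2/2 + I*sqrt(3)/4))
1/Y(296, 200) = 1/(4/(-60 + 2*200**2 + I*sqrt(3))) = 1/(4/(-60 + 2*40000 + I*sqrt(3))) = 1/(4/(-60 + 80000 + I*sqrt(3))) = 1/(4/(79940 + I*sqrt(3))) = 19985 + I*sqrt(3)/4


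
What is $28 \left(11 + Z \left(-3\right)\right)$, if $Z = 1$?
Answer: $224$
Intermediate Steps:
$28 \left(11 + Z \left(-3\right)\right) = 28 \left(11 + 1 \left(-3\right)\right) = 28 \left(11 - 3\right) = 28 \cdot 8 = 224$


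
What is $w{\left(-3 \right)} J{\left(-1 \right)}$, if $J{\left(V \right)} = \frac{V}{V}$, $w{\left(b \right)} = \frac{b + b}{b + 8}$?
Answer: $- \frac{6}{5} \approx -1.2$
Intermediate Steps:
$w{\left(b \right)} = \frac{2 b}{8 + b}$
$J{\left(V \right)} = 1$
$w{\left(-3 \right)} J{\left(-1 \right)} = 2 \left(-3\right) \frac{1}{8 - 3} \cdot 1 = 2 \left(-3\right) \frac{1}{5} \cdot 1 = \left(- \frac{6}{5}\right) 1 = - \frac{6}{5}$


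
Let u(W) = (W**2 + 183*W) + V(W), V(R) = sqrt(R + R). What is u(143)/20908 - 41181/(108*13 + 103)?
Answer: -395379511/15754178 + sqrt(286)/20908 ≈ -25.096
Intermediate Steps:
V(R) = sqrt(2)*sqrt(R) (V(R) = sqrt(2*R) = sqrt(2)*sqrt(R))
u(W) = W**2 + 183*W + sqrt(2)*sqrt(W) (u(W) = (W**2 + 183*W) + sqrt(2)*sqrt(W) = W**2 + 183*W + sqrt(2)*sqrt(W))
u(143)/20908 - 41181/(108*13 + 103) = (143**2 + 183*143 + sqrt(2)*sqrt(143))/20908 - 41181/(108*13 + 103) = (20449 + 26169 + sqrt(286))*(1/20908) - 41181/(1404 + 103) = (46618 + sqrt(286))*(1/20908) - 41181/1507 = (23309/10454 + sqrt(286)/20908) - 41181*1/1507 = (23309/10454 + sqrt(286)/20908) - 41181/1507 = -395379511/15754178 + sqrt(286)/20908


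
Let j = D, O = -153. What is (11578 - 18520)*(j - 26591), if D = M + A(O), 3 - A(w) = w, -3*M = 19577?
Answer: 228812948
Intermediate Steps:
M = -19577/3 (M = -⅓*19577 = -19577/3 ≈ -6525.7)
A(w) = 3 - w
D = -19109/3 (D = -19577/3 + (3 - 1*(-153)) = -19577/3 + (3 + 153) = -19577/3 + 156 = -19109/3 ≈ -6369.7)
j = -19109/3 ≈ -6369.7
(11578 - 18520)*(j - 26591) = (11578 - 18520)*(-19109/3 - 26591) = -6942*(-98882/3) = 228812948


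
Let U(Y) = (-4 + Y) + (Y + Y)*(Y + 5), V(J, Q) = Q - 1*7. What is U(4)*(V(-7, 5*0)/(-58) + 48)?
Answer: 100476/29 ≈ 3464.7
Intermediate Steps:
V(J, Q) = -7 + Q (V(J, Q) = Q - 7 = -7 + Q)
U(Y) = -4 + Y + 2*Y*(5 + Y) (U(Y) = (-4 + Y) + (2*Y)*(5 + Y) = (-4 + Y) + 2*Y*(5 + Y) = -4 + Y + 2*Y*(5 + Y))
U(4)*(V(-7, 5*0)/(-58) + 48) = (-4 + 2*4² + 11*4)*((-7 + 5*0)/(-58) + 48) = (-4 + 2*16 + 44)*((-7 + 0)*(-1/58) + 48) = (-4 + 32 + 44)*(-7*(-1/58) + 48) = 72*(7/58 + 48) = 72*(2791/58) = 100476/29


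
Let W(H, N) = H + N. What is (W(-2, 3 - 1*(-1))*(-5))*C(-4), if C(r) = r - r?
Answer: 0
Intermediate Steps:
C(r) = 0
(W(-2, 3 - 1*(-1))*(-5))*C(-4) = ((-2 + (3 - 1*(-1)))*(-5))*0 = ((-2 + (3 + 1))*(-5))*0 = ((-2 + 4)*(-5))*0 = (2*(-5))*0 = -10*0 = 0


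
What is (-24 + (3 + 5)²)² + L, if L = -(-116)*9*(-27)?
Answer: -26588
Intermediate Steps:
L = -28188 (L = -29*(-36)*(-27) = 1044*(-27) = -28188)
(-24 + (3 + 5)²)² + L = (-24 + (3 + 5)²)² - 28188 = (-24 + 8²)² - 28188 = (-24 + 64)² - 28188 = 40² - 28188 = 1600 - 28188 = -26588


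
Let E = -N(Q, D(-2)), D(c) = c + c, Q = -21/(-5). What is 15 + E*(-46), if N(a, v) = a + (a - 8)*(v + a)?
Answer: 4331/25 ≈ 173.24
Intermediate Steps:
Q = 21/5 (Q = -21*(-⅕) = 21/5 ≈ 4.2000)
D(c) = 2*c
N(a, v) = a + (-8 + a)*(a + v)
E = -86/25 (E = -((21/5)² - 16*(-2) - 7*21/5 + 21*(2*(-2))/5) = -(441/25 - 8*(-4) - 147/5 + (21/5)*(-4)) = -(441/25 + 32 - 147/5 - 84/5) = -1*86/25 = -86/25 ≈ -3.4400)
15 + E*(-46) = 15 - 86/25*(-46) = 15 + 3956/25 = 4331/25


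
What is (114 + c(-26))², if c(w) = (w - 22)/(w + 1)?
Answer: 8398404/625 ≈ 13437.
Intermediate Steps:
c(w) = (-22 + w)/(1 + w)
(114 + c(-26))² = (114 + (-22 - 26)/(1 - 26))² = (114 - 48/(-25))² = (114 - 1/25*(-48))² = (114 + 48/25)² = (2898/25)² = 8398404/625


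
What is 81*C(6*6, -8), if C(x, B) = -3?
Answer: -243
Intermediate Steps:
81*C(6*6, -8) = 81*(-3) = -243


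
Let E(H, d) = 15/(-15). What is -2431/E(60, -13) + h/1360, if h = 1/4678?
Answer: 15466216481/6362080 ≈ 2431.0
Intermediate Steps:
h = 1/4678 ≈ 0.00021377
E(H, d) = -1 (E(H, d) = 15*(-1/15) = -1)
-2431/E(60, -13) + h/1360 = -2431/(-1) + (1/4678)/1360 = -2431*(-1) + (1/4678)*(1/1360) = 2431 + 1/6362080 = 15466216481/6362080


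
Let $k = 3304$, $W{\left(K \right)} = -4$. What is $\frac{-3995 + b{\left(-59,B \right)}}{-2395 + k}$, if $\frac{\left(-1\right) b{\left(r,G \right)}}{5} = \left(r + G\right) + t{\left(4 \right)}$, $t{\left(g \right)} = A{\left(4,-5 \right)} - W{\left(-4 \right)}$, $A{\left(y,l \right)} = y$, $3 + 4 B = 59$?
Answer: $- \frac{1270}{303} \approx -4.1914$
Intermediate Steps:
$B = 14$ ($B = - \frac{3}{4} + \frac{1}{4} \cdot 59 = - \frac{3}{4} + \frac{59}{4} = 14$)
$t{\left(g \right)} = 8$ ($t{\left(g \right)} = 4 - -4 = 4 + 4 = 8$)
$b{\left(r,G \right)} = -40 - 5 G - 5 r$ ($b{\left(r,G \right)} = - 5 \left(\left(r + G\right) + 8\right) = - 5 \left(\left(G + r\right) + 8\right) = - 5 \left(8 + G + r\right) = -40 - 5 G - 5 r$)
$\frac{-3995 + b{\left(-59,B \right)}}{-2395 + k} = \frac{-3995 - -185}{-2395 + 3304} = \frac{-3995 - -185}{909} = \left(-3995 + 185\right) \frac{1}{909} = \left(-3810\right) \frac{1}{909} = - \frac{1270}{303}$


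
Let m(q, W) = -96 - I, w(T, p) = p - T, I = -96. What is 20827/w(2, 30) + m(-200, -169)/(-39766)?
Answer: 20827/28 ≈ 743.82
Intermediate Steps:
m(q, W) = 0 (m(q, W) = -96 - 1*(-96) = -96 + 96 = 0)
20827/w(2, 30) + m(-200, -169)/(-39766) = 20827/(30 - 1*2) + 0/(-39766) = 20827/(30 - 2) + 0*(-1/39766) = 20827/28 + 0 = 20827/28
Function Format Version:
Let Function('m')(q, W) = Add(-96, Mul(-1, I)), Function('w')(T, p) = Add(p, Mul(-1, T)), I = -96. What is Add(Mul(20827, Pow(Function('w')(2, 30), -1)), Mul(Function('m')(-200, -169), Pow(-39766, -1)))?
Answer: Rational(20827, 28) ≈ 743.82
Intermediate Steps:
Function('m')(q, W) = 0 (Function('m')(q, W) = Add(-96, Mul(-1, -96)) = Add(-96, 96) = 0)
Add(Mul(20827, Pow(Function('w')(2, 30), -1)), Mul(Function('m')(-200, -169), Pow(-39766, -1))) = Add(Mul(20827, Pow(Add(30, Mul(-1, 2)), -1)), Mul(0, Pow(-39766, -1))) = Add(Mul(20827, Pow(Add(30, -2), -1)), Mul(0, Rational(-1, 39766))) = Add(Mul(20827, Pow(28, -1)), 0) = Add(Mul(20827, Rational(1, 28)), 0) = Add(Rational(20827, 28), 0) = Rational(20827, 28)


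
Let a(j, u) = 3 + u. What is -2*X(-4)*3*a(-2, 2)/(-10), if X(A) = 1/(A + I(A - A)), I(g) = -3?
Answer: -3/7 ≈ -0.42857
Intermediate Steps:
X(A) = 1/(-3 + A) (X(A) = 1/(A - 3) = 1/(-3 + A))
-2*X(-4)*3*a(-2, 2)/(-10) = -2*3/(-3 - 4)*(3 + 2)/(-10) = -2*3/(-7)*5*(-⅒) = -2*(-⅐*3)*5*(-⅒) = -(-6)*5/7*(-⅒) = -2*(-15/7)*(-⅒) = (30/7)*(-⅒) = -3/7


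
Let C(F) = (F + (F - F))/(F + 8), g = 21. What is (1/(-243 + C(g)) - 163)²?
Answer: 1311636501289/49364676 ≈ 26570.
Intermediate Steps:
C(F) = F/(8 + F) (C(F) = (F + 0)/(8 + F) = F/(8 + F))
(1/(-243 + C(g)) - 163)² = (1/(-243 + 21/(8 + 21)) - 163)² = (1/(-243 + 21/29) - 163)² = (1/(-7026/29) - 163)² = (-29/7026 - 163)² = (-1145267/7026)² = 1311636501289/49364676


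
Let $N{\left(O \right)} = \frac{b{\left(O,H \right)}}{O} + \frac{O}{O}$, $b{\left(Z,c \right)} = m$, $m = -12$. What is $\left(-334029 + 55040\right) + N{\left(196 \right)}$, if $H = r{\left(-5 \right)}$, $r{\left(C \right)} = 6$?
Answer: $- \frac{13670415}{49} \approx -2.7899 \cdot 10^{5}$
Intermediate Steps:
$H = 6$
$b{\left(Z,c \right)} = -12$
$N{\left(O \right)} = 1 - \frac{12}{O}$ ($N{\left(O \right)} = - \frac{12}{O} + \frac{O}{O} = - \frac{12}{O} + 1 = 1 - \frac{12}{O}$)
$\left(-334029 + 55040\right) + N{\left(196 \right)} = \left(-334029 + 55040\right) + \frac{-12 + 196}{196} = -278989 + \frac{1}{196} \cdot 184 = -278989 + \frac{46}{49} = - \frac{13670415}{49}$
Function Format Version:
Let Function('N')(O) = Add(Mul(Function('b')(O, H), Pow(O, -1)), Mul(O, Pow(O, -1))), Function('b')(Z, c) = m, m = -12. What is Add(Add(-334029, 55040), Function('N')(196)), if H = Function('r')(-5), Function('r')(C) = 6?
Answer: Rational(-13670415, 49) ≈ -2.7899e+5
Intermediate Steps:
H = 6
Function('b')(Z, c) = -12
Function('N')(O) = Add(1, Mul(-12, Pow(O, -1))) (Function('N')(O) = Add(Mul(-12, Pow(O, -1)), Mul(O, Pow(O, -1))) = Add(Mul(-12, Pow(O, -1)), 1) = Add(1, Mul(-12, Pow(O, -1))))
Add(Add(-334029, 55040), Function('N')(196)) = Add(Add(-334029, 55040), Mul(Pow(196, -1), Add(-12, 196))) = Add(-278989, Mul(Rational(1, 196), 184)) = Add(-278989, Rational(46, 49)) = Rational(-13670415, 49)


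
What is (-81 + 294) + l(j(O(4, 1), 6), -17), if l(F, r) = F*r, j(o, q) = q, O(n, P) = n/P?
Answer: 111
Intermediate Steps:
(-81 + 294) + l(j(O(4, 1), 6), -17) = (-81 + 294) + 6*(-17) = 213 - 102 = 111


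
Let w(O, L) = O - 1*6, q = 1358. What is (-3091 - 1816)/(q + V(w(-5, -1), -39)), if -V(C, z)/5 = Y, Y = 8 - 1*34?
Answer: -4907/1488 ≈ -3.2977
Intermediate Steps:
w(O, L) = -6 + O (w(O, L) = O - 6 = -6 + O)
Y = -26 (Y = 8 - 34 = -26)
V(C, z) = 130 (V(C, z) = -5*(-26) = 130)
(-3091 - 1816)/(q + V(w(-5, -1), -39)) = (-3091 - 1816)/(1358 + 130) = -4907/1488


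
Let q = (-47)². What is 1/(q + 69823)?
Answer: 1/72032 ≈ 1.3883e-5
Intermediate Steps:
q = 2209
1/(q + 69823) = 1/(2209 + 69823) = 1/72032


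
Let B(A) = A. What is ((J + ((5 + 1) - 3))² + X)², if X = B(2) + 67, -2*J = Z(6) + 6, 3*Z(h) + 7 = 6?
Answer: 6175225/1296 ≈ 4764.8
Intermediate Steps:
Z(h) = -⅓ (Z(h) = -7/3 + (⅓)*6 = -7/3 + 2 = -⅓)
J = -17/6 (J = -(-⅓ + 6)/2 = -½*17/3 = -17/6 ≈ -2.8333)
X = 69 (X = 2 + 67 = 69)
((J + ((5 + 1) - 3))² + X)² = ((-17/6 + ((5 + 1) - 3))² + 69)² = ((-17/6 + (6 - 3))² + 69)² = ((-17/6 + 3)² + 69)² = ((⅙)² + 69)² = (1/36 + 69)² = (2485/36)² = 6175225/1296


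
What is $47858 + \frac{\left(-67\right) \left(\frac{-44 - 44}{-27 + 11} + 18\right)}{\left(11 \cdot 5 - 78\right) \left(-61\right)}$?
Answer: $\frac{134286399}{2806} \approx 47857.0$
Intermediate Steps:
$47858 + \frac{\left(-67\right) \left(\frac{-44 - 44}{-27 + 11} + 18\right)}{\left(11 \cdot 5 - 78\right) \left(-61\right)} = 47858 + \frac{\left(-67\right) \left(- \frac{88}{-16} + 18\right)}{\left(55 - 78\right) \left(-61\right)} = 47858 + \frac{\left(-67\right) \left(\left(-88\right) \left(- \frac{1}{16}\right) + 18\right)}{\left(-23\right) \left(-61\right)} = 47858 + \frac{\left(-67\right) \left(\frac{11}{2} + 18\right)}{1403} = 47858 + \left(-67\right) \frac{47}{2} \cdot \frac{1}{1403} = 47858 - \frac{3149}{2806} = \frac{134286399}{2806}$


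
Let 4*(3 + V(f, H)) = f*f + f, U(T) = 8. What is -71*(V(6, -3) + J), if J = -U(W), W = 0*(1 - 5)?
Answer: 71/2 ≈ 35.500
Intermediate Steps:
W = 0 (W = 0*(-4) = 0)
V(f, H) = -3 + f/4 + f²/4 (V(f, H) = -3 + (f*f + f)/4 = -3 + (f² + f)/4 = -3 + (f + f²)/4 = -3 + (f/4 + f²/4) = -3 + f/4 + f²/4)
J = -8 (J = -1*8 = -8)
-71*(V(6, -3) + J) = -71*((-3 + (¼)*6 + (¼)*6²) - 8) = -71*((-3 + 3/2 + (¼)*36) - 8) = -71*((-3 + 3/2 + 9) - 8) = -71*(15/2 - 8) = -71*(-½) = 71/2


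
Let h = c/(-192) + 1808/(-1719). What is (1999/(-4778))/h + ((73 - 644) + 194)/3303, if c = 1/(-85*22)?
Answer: 484302085790969/1707432642841689 ≈ 0.28364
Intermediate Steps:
c = -1/1870 (c = 1/(-1870) = -1/1870 ≈ -0.00053476)
h = -216380867/205729920 (h = -1/1870/(-192) + 1808/(-1719) = -1/1870*(-1/192) + 1808*(-1/1719) = 1/359040 - 1808/1719 = -216380867/205729920 ≈ -1.0518)
(1999/(-4778))/h + ((73 - 644) + 194)/3303 = (1999/(-4778))/(-216380867/205729920) + ((73 - 644) + 194)/3303 = (1999*(-1/4778))*(-205729920/216380867) + (-571 + 194)*(1/3303) = -1999/4778*(-205729920/216380867) - 377*1/3303 = 205627055040/516933891263 - 377/3303 = 484302085790969/1707432642841689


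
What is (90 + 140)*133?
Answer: 30590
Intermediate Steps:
(90 + 140)*133 = 230*133 = 30590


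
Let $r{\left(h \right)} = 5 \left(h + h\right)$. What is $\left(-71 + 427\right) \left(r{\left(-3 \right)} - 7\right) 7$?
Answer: $-92204$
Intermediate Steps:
$r{\left(h \right)} = 10 h$ ($r{\left(h \right)} = 5 \cdot 2 h = 10 h$)
$\left(-71 + 427\right) \left(r{\left(-3 \right)} - 7\right) 7 = \left(-71 + 427\right) \left(10 \left(-3\right) - 7\right) 7 = 356 \left(-30 - 7\right) 7 = 356 \left(\left(-37\right) 7\right) = 356 \left(-259\right) = -92204$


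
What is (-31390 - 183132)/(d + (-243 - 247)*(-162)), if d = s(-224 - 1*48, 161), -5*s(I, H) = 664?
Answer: -536305/198118 ≈ -2.7070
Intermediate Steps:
s(I, H) = -664/5 (s(I, H) = -⅕*664 = -664/5)
d = -664/5 ≈ -132.80
(-31390 - 183132)/(d + (-243 - 247)*(-162)) = (-31390 - 183132)/(-664/5 + (-243 - 247)*(-162)) = -214522/(-664/5 - 490*(-162)) = -214522/(-664/5 + 79380) = -214522/396236/5 = -214522*5/396236 = -536305/198118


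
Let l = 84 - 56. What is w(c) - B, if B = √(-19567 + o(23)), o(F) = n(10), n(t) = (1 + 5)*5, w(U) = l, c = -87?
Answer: 28 - I*√19537 ≈ 28.0 - 139.77*I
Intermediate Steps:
l = 28
w(U) = 28
n(t) = 30 (n(t) = 6*5 = 30)
o(F) = 30
B = I*√19537 (B = √(-19567 + 30) = √(-19537) = I*√19537 ≈ 139.77*I)
w(c) - B = 28 - I*√19537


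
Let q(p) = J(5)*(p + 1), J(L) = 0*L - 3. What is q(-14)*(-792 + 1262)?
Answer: 18330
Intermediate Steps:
J(L) = -3 (J(L) = 0 - 3 = -3)
q(p) = -3 - 3*p (q(p) = -3*(p + 1) = -3*(1 + p) = -3 - 3*p)
q(-14)*(-792 + 1262) = (-3 - 3*(-14))*(-792 + 1262) = (-3 + 42)*470 = 39*470 = 18330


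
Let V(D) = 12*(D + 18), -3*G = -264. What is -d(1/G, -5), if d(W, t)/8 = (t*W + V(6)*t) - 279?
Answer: 151277/11 ≈ 13752.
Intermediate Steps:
G = 88 (G = -⅓*(-264) = 88)
V(D) = 216 + 12*D (V(D) = 12*(18 + D) = 216 + 12*D)
d(W, t) = -2232 + 2304*t + 8*W*t (d(W, t) = 8*((t*W + (216 + 12*6)*t) - 279) = 8*((W*t + (216 + 72)*t) - 279) = 8*((W*t + 288*t) - 279) = 8*((288*t + W*t) - 279) = 8*(-279 + 288*t + W*t) = -2232 + 2304*t + 8*W*t)
-d(1/G, -5) = -(-2232 + 2304*(-5) + 8*(-5)/88) = -(-2232 - 11520 + 8*(1/88)*(-5)) = -(-2232 - 11520 - 5/11) = -1*(-151277/11) = 151277/11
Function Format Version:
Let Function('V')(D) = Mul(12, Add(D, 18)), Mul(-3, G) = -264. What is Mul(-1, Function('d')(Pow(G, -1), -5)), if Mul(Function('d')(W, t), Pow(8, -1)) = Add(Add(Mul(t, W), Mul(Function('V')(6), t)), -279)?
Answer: Rational(151277, 11) ≈ 13752.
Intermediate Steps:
G = 88 (G = Mul(Rational(-1, 3), -264) = 88)
Function('V')(D) = Add(216, Mul(12, D)) (Function('V')(D) = Mul(12, Add(18, D)) = Add(216, Mul(12, D)))
Function('d')(W, t) = Add(-2232, Mul(2304, t), Mul(8, W, t)) (Function('d')(W, t) = Mul(8, Add(Add(Mul(t, W), Mul(Add(216, Mul(12, 6)), t)), -279)) = Mul(8, Add(Add(Mul(W, t), Mul(Add(216, 72), t)), -279)) = Mul(8, Add(Add(Mul(W, t), Mul(288, t)), -279)) = Mul(8, Add(Add(Mul(288, t), Mul(W, t)), -279)) = Mul(8, Add(-279, Mul(288, t), Mul(W, t))) = Add(-2232, Mul(2304, t), Mul(8, W, t)))
Mul(-1, Function('d')(Pow(G, -1), -5)) = Mul(-1, Add(-2232, Mul(2304, -5), Mul(8, Pow(88, -1), -5))) = Mul(-1, Add(-2232, -11520, Mul(8, Rational(1, 88), -5))) = Mul(-1, Add(-2232, -11520, Rational(-5, 11))) = Mul(-1, Rational(-151277, 11)) = Rational(151277, 11)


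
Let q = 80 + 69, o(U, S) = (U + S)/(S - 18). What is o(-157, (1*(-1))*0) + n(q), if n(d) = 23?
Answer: 571/18 ≈ 31.722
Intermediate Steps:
o(U, S) = (S + U)/(-18 + S)
q = 149
o(-157, (1*(-1))*0) + n(q) = ((1*(-1))*0 - 157)/(-18 + (1*(-1))*0) + 23 = (-1*0 - 157)/(-18 - 1*0) + 23 = (0 - 157)/(-18 + 0) + 23 = -157/(-18) + 23 = -1/18*(-157) + 23 = 157/18 + 23 = 571/18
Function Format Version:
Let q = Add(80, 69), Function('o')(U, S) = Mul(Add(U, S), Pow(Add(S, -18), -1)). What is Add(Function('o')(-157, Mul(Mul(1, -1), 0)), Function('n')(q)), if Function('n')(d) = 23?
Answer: Rational(571, 18) ≈ 31.722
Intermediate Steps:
Function('o')(U, S) = Mul(Pow(Add(-18, S), -1), Add(S, U)) (Function('o')(U, S) = Mul(Add(S, U), Pow(Add(-18, S), -1)) = Mul(Pow(Add(-18, S), -1), Add(S, U)))
q = 149
Add(Function('o')(-157, Mul(Mul(1, -1), 0)), Function('n')(q)) = Add(Mul(Pow(Add(-18, Mul(Mul(1, -1), 0)), -1), Add(Mul(Mul(1, -1), 0), -157)), 23) = Add(Mul(Pow(Add(-18, Mul(-1, 0)), -1), Add(Mul(-1, 0), -157)), 23) = Add(Mul(Pow(Add(-18, 0), -1), Add(0, -157)), 23) = Add(Mul(Pow(-18, -1), -157), 23) = Add(Mul(Rational(-1, 18), -157), 23) = Add(Rational(157, 18), 23) = Rational(571, 18)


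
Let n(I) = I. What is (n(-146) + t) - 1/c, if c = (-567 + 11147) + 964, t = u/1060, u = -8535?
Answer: -94253927/611832 ≈ -154.05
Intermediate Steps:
t = -1707/212 (t = -8535/1060 = -8535*1/1060 = -1707/212 ≈ -8.0519)
c = 11544 (c = 10580 + 964 = 11544)
(n(-146) + t) - 1/c = (-146 - 1707/212) - 1/11544 = -32659/212 - 1*1/11544 = -32659/212 - 1/11544 = -94253927/611832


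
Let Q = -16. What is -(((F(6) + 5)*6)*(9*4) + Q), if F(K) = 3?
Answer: -1712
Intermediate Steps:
-(((F(6) + 5)*6)*(9*4) + Q) = -(((3 + 5)*6)*(9*4) - 16) = -((8*6)*36 - 16) = -(48*36 - 16) = -(1728 - 16) = -1*1712 = -1712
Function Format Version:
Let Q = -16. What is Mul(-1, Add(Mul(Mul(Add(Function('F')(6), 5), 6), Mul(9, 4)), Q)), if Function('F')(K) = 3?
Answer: -1712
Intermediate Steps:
Mul(-1, Add(Mul(Mul(Add(Function('F')(6), 5), 6), Mul(9, 4)), Q)) = Mul(-1, Add(Mul(Mul(Add(3, 5), 6), Mul(9, 4)), -16)) = Mul(-1, Add(Mul(Mul(8, 6), 36), -16)) = Mul(-1, Add(Mul(48, 36), -16)) = Mul(-1, Add(1728, -16)) = Mul(-1, 1712) = -1712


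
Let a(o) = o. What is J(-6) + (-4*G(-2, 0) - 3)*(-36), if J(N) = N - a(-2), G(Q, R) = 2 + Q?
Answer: 104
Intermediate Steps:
J(N) = 2 + N (J(N) = N - 1*(-2) = N + 2 = 2 + N)
J(-6) + (-4*G(-2, 0) - 3)*(-36) = (2 - 6) + (-4*(2 - 2) - 3)*(-36) = -4 + (-4*0 - 3)*(-36) = -4 + (0 - 3)*(-36) = -4 - 3*(-36) = -4 + 108 = 104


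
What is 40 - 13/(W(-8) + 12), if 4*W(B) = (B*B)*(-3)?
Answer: 1453/36 ≈ 40.361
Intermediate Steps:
W(B) = -3*B**2/4 (W(B) = ((B*B)*(-3))/4 = (B**2*(-3))/4 = (-3*B**2)/4 = -3*B**2/4)
40 - 13/(W(-8) + 12) = 40 - 13/(-3/4*(-8)**2 + 12) = 40 - 13/(-3/4*64 + 12) = 40 - 13/(-48 + 12) = 40 - 13/(-36) = 40 - 13*(-1/36) = 40 + 13/36 = 1453/36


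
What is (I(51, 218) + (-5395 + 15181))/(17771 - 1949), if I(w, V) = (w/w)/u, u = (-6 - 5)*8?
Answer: 861167/1392336 ≈ 0.61851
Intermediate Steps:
u = -88 (u = -11*8 = -88)
I(w, V) = -1/88 (I(w, V) = (w/w)/(-88) = 1*(-1/88) = -1/88)
(I(51, 218) + (-5395 + 15181))/(17771 - 1949) = (-1/88 + (-5395 + 15181))/(17771 - 1949) = (-1/88 + 9786)/15822 = (861167/88)*(1/15822) = 861167/1392336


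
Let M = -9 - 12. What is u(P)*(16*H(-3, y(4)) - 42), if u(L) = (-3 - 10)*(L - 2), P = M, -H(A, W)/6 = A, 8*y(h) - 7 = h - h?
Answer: 73554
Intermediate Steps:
y(h) = 7/8 (y(h) = 7/8 + (h - h)/8 = 7/8 + (1/8)*0 = 7/8 + 0 = 7/8)
H(A, W) = -6*A
M = -21
P = -21
u(L) = 26 - 13*L (u(L) = -13*(-2 + L) = 26 - 13*L)
u(P)*(16*H(-3, y(4)) - 42) = (26 - 13*(-21))*(16*(-6*(-3)) - 42) = (26 + 273)*(16*18 - 42) = 299*(288 - 42) = 299*246 = 73554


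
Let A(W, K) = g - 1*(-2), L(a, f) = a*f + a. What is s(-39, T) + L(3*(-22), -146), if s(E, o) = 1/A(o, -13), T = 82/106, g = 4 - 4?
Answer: 19141/2 ≈ 9570.5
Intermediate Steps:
g = 0
L(a, f) = a + a*f
A(W, K) = 2 (A(W, K) = 0 - 1*(-2) = 0 + 2 = 2)
T = 41/53 (T = 82*(1/106) = 41/53 ≈ 0.77359)
s(E, o) = ½ (s(E, o) = 1/2 = ½)
s(-39, T) + L(3*(-22), -146) = ½ + (3*(-22))*(1 - 146) = ½ - 66*(-145) = ½ + 9570 = 19141/2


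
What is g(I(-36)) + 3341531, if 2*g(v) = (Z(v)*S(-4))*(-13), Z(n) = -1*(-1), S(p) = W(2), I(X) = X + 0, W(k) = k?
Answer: 3341518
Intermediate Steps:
I(X) = X
S(p) = 2
Z(n) = 1
g(v) = -13 (g(v) = ((1*2)*(-13))/2 = (2*(-13))/2 = (½)*(-26) = -13)
g(I(-36)) + 3341531 = -13 + 3341531 = 3341518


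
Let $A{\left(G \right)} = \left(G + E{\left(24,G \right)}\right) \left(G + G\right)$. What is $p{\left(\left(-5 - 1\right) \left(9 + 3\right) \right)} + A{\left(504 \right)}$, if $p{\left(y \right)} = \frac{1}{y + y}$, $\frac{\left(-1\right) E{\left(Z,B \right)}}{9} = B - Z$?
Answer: $- \frac{553900033}{144} \approx -3.8465 \cdot 10^{6}$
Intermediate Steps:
$E{\left(Z,B \right)} = - 9 B + 9 Z$ ($E{\left(Z,B \right)} = - 9 \left(B - Z\right) = - 9 B + 9 Z$)
$A{\left(G \right)} = 2 G \left(216 - 8 G\right)$ ($A{\left(G \right)} = \left(G - \left(-216 + 9 G\right)\right) \left(G + G\right) = \left(G - \left(-216 + 9 G\right)\right) 2 G = \left(216 - 8 G\right) 2 G = 2 G \left(216 - 8 G\right)$)
$p{\left(y \right)} = \frac{1}{2 y}$
$p{\left(\left(-5 - 1\right) \left(9 + 3\right) \right)} + A{\left(504 \right)} = \frac{1}{2 \left(-5 - 1\right) \left(9 + 3\right)} + 16 \cdot 504 \left(27 - 504\right) = \frac{1}{2 \left(\left(-6\right) 12\right)} + 16 \cdot 504 \left(27 - 504\right) = \frac{1}{2 \left(-72\right)} + 16 \cdot 504 \left(-477\right) = \frac{1}{2} \left(- \frac{1}{72}\right) - 3846528 = - \frac{1}{144} - 3846528 = - \frac{553900033}{144}$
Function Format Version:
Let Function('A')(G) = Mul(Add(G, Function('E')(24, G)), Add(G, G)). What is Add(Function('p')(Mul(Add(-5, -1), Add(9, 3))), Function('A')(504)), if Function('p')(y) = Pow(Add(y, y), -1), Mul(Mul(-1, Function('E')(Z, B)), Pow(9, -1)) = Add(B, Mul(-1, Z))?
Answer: Rational(-553900033, 144) ≈ -3.8465e+6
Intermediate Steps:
Function('E')(Z, B) = Add(Mul(-9, B), Mul(9, Z)) (Function('E')(Z, B) = Mul(-9, Add(B, Mul(-1, Z))) = Add(Mul(-9, B), Mul(9, Z)))
Function('A')(G) = Mul(2, G, Add(216, Mul(-8, G))) (Function('A')(G) = Mul(Add(G, Add(Mul(-9, G), Mul(9, 24))), Add(G, G)) = Mul(Add(G, Add(Mul(-9, G), 216)), Mul(2, G)) = Mul(Add(G, Add(216, Mul(-9, G))), Mul(2, G)) = Mul(Add(216, Mul(-8, G)), Mul(2, G)) = Mul(2, G, Add(216, Mul(-8, G))))
Function('p')(y) = Mul(Rational(1, 2), Pow(y, -1)) (Function('p')(y) = Pow(Mul(2, y), -1) = Mul(Rational(1, 2), Pow(y, -1)))
Add(Function('p')(Mul(Add(-5, -1), Add(9, 3))), Function('A')(504)) = Add(Mul(Rational(1, 2), Pow(Mul(Add(-5, -1), Add(9, 3)), -1)), Mul(16, 504, Add(27, Mul(-1, 504)))) = Add(Mul(Rational(1, 2), Pow(Mul(-6, 12), -1)), Mul(16, 504, Add(27, -504))) = Add(Mul(Rational(1, 2), Pow(-72, -1)), Mul(16, 504, -477)) = Add(Mul(Rational(1, 2), Rational(-1, 72)), -3846528) = Add(Rational(-1, 144), -3846528) = Rational(-553900033, 144)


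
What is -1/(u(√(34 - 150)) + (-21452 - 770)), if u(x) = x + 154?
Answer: I/(2*(√29 + 11034*I)) ≈ 4.5314e-5 + 2.2116e-8*I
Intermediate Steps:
u(x) = 154 + x
-1/(u(√(34 - 150)) + (-21452 - 770)) = -1/((154 + √(34 - 150)) + (-21452 - 770)) = -1/((154 + √(-116)) - 22222) = -1/((154 + 2*I*√29) - 22222) = -1/(-22068 + 2*I*√29)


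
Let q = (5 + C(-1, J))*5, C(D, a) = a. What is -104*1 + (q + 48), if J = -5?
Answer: -56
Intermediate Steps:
q = 0 (q = (5 - 5)*5 = 0*5 = 0)
-104*1 + (q + 48) = -104*1 + (0 + 48) = -104 + 48 = -56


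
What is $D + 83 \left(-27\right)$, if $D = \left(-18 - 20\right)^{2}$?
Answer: $-797$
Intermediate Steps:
$D = 1444$ ($D = \left(-38\right)^{2} = 1444$)
$D + 83 \left(-27\right) = 1444 + 83 \left(-27\right) = 1444 - 2241 = -797$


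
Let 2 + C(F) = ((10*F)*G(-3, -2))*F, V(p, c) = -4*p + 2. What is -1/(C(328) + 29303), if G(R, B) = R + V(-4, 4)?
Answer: -1/16166901 ≈ -6.1855e-8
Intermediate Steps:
V(p, c) = 2 - 4*p
G(R, B) = 18 + R (G(R, B) = R + (2 - 4*(-4)) = R + (2 + 16) = R + 18 = 18 + R)
C(F) = -2 + 150*F² (C(F) = -2 + ((10*F)*(18 - 3))*F = -2 + ((10*F)*15)*F = -2 + (150*F)*F = -2 + 150*F²)
-1/(C(328) + 29303) = -1/((-2 + 150*328²) + 29303) = -1/((-2 + 150*107584) + 29303) = -1/((-2 + 16137600) + 29303) = -1/(16137598 + 29303) = -1/16166901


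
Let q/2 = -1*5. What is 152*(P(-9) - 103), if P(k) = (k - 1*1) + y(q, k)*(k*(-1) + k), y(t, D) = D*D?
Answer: -17176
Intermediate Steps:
q = -10 (q = 2*(-1*5) = 2*(-5) = -10)
y(t, D) = D²
P(k) = -1 + k (P(k) = (k - 1*1) + k²*(k*(-1) + k) = (k - 1) + k²*(-k + k) = (-1 + k) + k²*0 = (-1 + k) + 0 = -1 + k)
152*(P(-9) - 103) = 152*((-1 - 9) - 103) = 152*(-10 - 103) = 152*(-113) = -17176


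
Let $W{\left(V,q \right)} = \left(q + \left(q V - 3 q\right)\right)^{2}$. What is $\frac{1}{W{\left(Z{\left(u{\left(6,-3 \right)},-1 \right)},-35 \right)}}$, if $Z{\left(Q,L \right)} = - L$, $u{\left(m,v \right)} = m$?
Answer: $\frac{1}{1225} \approx 0.00081633$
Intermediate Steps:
$W{\left(V,q \right)} = \left(- 2 q + V q\right)^{2}$ ($W{\left(V,q \right)} = \left(q + \left(V q - 3 q\right)\right)^{2} = \left(q + \left(- 3 q + V q\right)\right)^{2} = \left(- 2 q + V q\right)^{2}$)
$\frac{1}{W{\left(Z{\left(u{\left(6,-3 \right)},-1 \right)},-35 \right)}} = \frac{1}{\left(-35\right)^{2} \left(-2 - -1\right)^{2}} = \frac{1}{1225 \left(-2 + 1\right)^{2}} = \frac{1}{1225 \left(-1\right)^{2}} = \frac{1}{1225 \cdot 1} = \frac{1}{1225}$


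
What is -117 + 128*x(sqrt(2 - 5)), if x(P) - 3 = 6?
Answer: 1035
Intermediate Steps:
x(P) = 9 (x(P) = 3 + 6 = 9)
-117 + 128*x(sqrt(2 - 5)) = -117 + 128*9 = -117 + 1152 = 1035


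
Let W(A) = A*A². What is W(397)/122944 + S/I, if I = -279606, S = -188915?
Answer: 8759194760599/17187940032 ≈ 509.61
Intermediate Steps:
W(A) = A³
W(397)/122944 + S/I = 397³/122944 - 188915/(-279606) = 62570773*(1/122944) - 188915*(-1/279606) = 62570773/122944 + 188915/279606 = 8759194760599/17187940032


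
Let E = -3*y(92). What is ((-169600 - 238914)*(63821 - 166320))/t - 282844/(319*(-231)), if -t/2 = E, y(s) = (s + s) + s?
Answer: 514254441727753/20338164 ≈ 2.5285e+7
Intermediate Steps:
y(s) = 3*s (y(s) = 2*s + s = 3*s)
E = -828 (E = -9*92 = -3*276 = -828)
t = 1656 (t = -2*(-828) = 1656)
((-169600 - 238914)*(63821 - 166320))/t - 282844/(319*(-231)) = ((-169600 - 238914)*(63821 - 166320))/1656 - 282844/(319*(-231)) = -408514*(-102499)*(1/1656) - 282844/(-73689) = 41872276486*(1/1656) - 282844*(-1/73689) = 20936138243/828 + 282844/73689 = 514254441727753/20338164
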